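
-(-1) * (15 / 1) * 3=45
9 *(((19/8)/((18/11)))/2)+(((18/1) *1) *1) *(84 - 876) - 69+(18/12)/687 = -104925723/7328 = -14318.47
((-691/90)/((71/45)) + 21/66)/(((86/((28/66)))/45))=-372960/369413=-1.01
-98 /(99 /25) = -24.75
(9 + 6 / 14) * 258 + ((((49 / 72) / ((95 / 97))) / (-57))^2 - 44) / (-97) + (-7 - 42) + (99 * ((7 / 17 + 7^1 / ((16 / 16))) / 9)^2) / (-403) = 2383.86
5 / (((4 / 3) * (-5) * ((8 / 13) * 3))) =-13 / 32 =-0.41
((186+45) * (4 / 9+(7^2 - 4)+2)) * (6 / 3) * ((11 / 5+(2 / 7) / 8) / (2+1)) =1470161 / 90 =16335.12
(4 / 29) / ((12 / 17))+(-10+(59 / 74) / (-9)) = -191077 / 19314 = -9.89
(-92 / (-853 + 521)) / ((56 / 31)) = 0.15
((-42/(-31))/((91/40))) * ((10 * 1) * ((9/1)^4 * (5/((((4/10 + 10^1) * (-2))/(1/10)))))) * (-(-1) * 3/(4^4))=-7381125/670592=-11.01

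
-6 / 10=-3 / 5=-0.60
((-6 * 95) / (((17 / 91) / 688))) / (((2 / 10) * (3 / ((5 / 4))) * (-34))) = 128628.03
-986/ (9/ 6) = -657.33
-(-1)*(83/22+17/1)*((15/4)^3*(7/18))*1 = 1199625/2816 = 426.00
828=828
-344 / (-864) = 43 / 108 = 0.40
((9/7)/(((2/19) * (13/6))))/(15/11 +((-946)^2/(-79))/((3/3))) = -445797/895703081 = -0.00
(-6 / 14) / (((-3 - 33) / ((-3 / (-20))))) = 1 / 560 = 0.00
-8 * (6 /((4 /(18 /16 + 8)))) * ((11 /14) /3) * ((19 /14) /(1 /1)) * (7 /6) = -15257 /336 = -45.41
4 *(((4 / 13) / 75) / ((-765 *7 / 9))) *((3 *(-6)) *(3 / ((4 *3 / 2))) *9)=432 / 193375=0.00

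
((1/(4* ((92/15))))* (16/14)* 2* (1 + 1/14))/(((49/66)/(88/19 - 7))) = -334125/1049237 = -0.32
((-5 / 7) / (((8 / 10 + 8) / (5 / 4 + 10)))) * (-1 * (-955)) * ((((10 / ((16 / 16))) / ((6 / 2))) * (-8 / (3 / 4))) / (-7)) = -2387500 / 539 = -4429.50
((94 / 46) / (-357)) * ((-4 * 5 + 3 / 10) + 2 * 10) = -47 / 27370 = -0.00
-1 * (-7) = 7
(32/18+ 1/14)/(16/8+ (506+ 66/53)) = 12349/3400740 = 0.00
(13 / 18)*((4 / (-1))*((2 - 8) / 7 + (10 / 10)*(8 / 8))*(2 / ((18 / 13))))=-338 / 567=-0.60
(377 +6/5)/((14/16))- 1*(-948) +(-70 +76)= 48518/35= 1386.23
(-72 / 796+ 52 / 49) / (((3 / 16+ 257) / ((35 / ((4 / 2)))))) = 75728 / 1146439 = 0.07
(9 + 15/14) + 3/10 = 363/35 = 10.37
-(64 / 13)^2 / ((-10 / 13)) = 31.51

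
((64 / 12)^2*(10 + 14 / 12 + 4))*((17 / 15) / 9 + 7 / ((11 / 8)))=2250.58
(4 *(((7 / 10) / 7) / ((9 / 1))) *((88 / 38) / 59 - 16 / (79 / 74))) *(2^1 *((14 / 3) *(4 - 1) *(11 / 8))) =-101931676 / 3985155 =-25.58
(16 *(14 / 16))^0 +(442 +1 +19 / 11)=4903 / 11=445.73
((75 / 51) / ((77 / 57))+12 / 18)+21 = 89360 / 3927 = 22.76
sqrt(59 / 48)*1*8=2*sqrt(177) / 3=8.87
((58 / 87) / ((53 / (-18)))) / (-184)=3 / 2438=0.00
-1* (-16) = 16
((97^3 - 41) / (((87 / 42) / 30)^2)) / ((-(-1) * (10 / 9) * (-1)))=-144889456320 / 841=-172282349.96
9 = 9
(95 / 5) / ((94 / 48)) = 456 / 47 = 9.70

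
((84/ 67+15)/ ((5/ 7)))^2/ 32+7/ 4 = 17.93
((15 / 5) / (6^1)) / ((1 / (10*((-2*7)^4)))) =192080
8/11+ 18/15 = 106/55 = 1.93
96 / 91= 1.05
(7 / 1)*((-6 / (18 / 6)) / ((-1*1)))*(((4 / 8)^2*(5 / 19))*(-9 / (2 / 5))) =-1575 / 76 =-20.72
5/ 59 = 0.08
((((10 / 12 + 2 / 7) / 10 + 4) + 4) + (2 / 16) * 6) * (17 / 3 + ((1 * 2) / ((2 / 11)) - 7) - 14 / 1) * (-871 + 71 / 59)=68974243 / 2065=33401.57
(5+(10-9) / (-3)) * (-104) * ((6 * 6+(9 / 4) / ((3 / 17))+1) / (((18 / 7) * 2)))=-126763 / 27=-4694.93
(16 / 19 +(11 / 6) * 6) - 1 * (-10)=415 / 19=21.84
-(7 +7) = -14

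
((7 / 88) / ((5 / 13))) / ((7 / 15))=39 / 88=0.44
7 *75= 525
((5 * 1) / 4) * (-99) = -123.75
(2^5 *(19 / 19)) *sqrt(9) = 96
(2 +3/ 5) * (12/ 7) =156/ 35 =4.46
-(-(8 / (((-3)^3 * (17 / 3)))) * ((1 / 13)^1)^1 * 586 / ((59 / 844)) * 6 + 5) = -8108929 / 39117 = -207.30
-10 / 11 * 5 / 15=-10 / 33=-0.30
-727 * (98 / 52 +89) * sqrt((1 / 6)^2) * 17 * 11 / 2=-1029639.38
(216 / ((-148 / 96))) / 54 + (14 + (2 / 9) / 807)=11.41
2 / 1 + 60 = 62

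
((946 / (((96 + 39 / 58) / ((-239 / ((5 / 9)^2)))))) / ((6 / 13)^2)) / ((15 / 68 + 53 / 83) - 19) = 3127020650468 / 1594677525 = 1960.91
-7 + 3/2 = -11/2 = -5.50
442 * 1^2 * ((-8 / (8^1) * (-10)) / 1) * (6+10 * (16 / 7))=892840 / 7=127548.57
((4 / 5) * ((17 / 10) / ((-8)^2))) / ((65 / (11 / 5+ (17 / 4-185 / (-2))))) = 33643 / 1040000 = 0.03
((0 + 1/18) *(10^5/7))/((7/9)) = 50000/49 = 1020.41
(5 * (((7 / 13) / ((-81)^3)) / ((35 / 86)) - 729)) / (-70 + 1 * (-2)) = 25182331871 / 497428776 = 50.63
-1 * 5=-5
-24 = -24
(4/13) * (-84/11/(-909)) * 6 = 224/14443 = 0.02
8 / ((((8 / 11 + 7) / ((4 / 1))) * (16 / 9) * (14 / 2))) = 198 / 595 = 0.33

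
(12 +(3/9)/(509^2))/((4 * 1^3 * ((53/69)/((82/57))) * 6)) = 8795282731/9392204412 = 0.94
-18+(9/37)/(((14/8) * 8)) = -17.98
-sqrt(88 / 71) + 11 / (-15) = -2 * sqrt(1562) / 71- 11 / 15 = -1.85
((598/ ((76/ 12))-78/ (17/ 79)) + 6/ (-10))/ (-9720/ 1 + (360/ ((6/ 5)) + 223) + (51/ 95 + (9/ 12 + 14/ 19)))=578492/ 19799849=0.03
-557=-557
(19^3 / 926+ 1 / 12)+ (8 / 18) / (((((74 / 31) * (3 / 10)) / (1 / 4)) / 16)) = 18451421 / 1850148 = 9.97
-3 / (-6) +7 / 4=9 / 4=2.25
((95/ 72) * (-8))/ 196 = -95/ 1764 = -0.05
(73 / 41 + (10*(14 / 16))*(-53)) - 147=-99871 / 164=-608.97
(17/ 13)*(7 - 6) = 17/ 13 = 1.31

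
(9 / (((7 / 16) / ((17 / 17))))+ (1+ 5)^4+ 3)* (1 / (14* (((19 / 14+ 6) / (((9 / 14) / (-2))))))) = -83133 / 20188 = -4.12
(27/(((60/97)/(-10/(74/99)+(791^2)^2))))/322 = 6322544665380963/119140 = 53068194270.45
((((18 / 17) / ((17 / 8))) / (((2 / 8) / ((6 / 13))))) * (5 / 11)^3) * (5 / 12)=0.04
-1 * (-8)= 8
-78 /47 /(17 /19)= -1482 /799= -1.85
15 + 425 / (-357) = 290 / 21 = 13.81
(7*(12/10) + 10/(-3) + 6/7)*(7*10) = 1244/3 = 414.67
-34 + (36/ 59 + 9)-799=-48580/ 59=-823.39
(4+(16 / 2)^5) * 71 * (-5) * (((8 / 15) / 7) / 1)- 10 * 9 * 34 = -6226252 / 7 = -889464.57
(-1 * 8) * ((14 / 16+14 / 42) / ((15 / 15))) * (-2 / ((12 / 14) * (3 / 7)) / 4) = 1421 / 108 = 13.16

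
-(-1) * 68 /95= 68 /95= 0.72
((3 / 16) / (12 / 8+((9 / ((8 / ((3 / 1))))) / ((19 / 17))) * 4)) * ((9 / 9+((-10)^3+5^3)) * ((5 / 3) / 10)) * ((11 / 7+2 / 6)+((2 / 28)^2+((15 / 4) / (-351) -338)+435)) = -4707709667 / 23665824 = -198.92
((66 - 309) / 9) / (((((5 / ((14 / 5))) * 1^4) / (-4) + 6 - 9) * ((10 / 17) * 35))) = 1836 / 4825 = 0.38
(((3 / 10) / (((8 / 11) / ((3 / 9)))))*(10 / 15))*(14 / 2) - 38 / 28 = -601 / 840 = -0.72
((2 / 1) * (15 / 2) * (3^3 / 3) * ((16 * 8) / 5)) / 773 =3456 / 773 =4.47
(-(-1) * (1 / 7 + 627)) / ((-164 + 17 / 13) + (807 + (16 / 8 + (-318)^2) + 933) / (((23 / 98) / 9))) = 1312610 / 8255890377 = 0.00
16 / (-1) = -16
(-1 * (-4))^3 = 64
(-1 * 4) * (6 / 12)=-2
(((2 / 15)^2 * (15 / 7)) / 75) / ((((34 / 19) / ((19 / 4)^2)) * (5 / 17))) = 6859 / 315000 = 0.02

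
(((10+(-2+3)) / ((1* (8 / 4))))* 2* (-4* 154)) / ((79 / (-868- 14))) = 5976432 / 79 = 75651.04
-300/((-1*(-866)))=-150/433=-0.35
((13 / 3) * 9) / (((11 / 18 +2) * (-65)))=-54 / 235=-0.23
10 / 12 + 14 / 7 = 17 / 6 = 2.83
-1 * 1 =-1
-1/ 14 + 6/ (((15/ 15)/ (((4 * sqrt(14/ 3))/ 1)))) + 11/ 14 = 5/ 7 + 8 * sqrt(42) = 52.56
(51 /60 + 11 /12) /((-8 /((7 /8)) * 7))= -53 /1920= -0.03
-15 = -15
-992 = -992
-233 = -233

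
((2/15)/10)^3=1/421875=0.00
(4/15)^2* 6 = 32/75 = 0.43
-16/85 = -0.19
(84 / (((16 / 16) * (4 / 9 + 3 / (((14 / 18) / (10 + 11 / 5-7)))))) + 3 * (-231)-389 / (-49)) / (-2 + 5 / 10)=453.98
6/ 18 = 1/ 3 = 0.33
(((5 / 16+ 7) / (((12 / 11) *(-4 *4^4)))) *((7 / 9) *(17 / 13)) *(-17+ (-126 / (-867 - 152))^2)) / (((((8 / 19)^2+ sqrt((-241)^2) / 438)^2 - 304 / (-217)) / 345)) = 20.21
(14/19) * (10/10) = 14/19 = 0.74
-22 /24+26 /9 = 71 /36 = 1.97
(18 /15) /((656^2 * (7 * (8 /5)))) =0.00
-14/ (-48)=7/ 24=0.29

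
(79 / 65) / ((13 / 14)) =1106 / 845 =1.31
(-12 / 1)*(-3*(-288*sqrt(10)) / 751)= -10368*sqrt(10) / 751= -43.66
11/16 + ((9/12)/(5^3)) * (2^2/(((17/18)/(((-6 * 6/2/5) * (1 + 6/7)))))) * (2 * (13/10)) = 1462337/5950000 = 0.25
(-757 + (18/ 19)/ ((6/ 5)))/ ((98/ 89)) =-639376/ 931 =-686.76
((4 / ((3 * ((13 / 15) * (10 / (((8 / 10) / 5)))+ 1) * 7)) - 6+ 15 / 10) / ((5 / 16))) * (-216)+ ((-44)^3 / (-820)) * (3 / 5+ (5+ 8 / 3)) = 28262407808 / 7124775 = 3966.78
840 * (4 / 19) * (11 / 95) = 7392 / 361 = 20.48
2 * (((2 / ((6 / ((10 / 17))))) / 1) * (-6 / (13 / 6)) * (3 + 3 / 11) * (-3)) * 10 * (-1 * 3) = -777600 / 2431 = -319.87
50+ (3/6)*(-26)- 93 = -56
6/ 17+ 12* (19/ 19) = 210/ 17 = 12.35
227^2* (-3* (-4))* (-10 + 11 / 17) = -98317332 / 17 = -5783372.47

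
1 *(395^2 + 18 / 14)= 1092184 / 7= 156026.29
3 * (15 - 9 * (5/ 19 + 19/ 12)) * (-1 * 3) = 1107/ 76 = 14.57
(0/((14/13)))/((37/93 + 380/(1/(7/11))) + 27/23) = 0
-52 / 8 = -13 / 2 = -6.50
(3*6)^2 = 324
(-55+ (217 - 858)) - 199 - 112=-1007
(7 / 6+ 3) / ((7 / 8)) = 100 / 21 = 4.76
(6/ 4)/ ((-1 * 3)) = -1/ 2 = -0.50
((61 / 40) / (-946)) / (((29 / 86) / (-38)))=0.18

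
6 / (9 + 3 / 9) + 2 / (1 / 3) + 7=191 / 14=13.64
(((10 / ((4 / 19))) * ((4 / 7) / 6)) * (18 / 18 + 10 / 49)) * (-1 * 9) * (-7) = 16815 / 49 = 343.16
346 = 346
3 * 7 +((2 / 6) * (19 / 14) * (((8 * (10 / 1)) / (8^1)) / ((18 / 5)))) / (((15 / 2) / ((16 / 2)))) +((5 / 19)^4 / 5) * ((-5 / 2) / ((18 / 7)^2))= 13205994481 / 591136056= 22.34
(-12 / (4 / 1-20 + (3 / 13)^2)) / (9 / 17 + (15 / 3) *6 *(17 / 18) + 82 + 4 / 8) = 206856 / 30612505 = 0.01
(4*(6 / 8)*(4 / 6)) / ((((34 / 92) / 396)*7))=36432 / 119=306.15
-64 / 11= -5.82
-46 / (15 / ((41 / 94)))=-943 / 705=-1.34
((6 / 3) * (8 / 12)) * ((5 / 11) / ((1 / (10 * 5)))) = 1000 / 33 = 30.30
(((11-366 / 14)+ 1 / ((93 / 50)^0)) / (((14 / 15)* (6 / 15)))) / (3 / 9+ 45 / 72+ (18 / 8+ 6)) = -44550 / 10829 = -4.11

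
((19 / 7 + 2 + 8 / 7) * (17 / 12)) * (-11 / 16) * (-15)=38335 / 448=85.57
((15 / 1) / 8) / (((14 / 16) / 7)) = 15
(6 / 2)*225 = 675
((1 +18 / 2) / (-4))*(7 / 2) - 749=-3031 / 4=-757.75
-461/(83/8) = -3688/83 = -44.43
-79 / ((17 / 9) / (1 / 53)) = -711 / 901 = -0.79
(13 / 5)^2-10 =-81 / 25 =-3.24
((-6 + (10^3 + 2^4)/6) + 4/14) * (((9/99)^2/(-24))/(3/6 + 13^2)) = -859/2584197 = -0.00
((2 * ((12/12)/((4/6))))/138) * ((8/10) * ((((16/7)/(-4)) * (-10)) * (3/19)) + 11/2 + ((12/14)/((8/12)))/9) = 1693/12236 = 0.14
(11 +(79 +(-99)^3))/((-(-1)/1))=-970209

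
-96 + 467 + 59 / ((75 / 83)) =32722 / 75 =436.29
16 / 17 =0.94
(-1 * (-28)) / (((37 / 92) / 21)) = 1462.05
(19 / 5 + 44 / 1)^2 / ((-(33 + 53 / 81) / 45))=-41641209 / 13630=-3055.11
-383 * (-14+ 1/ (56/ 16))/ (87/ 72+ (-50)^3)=-882432/ 20999797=-0.04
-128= -128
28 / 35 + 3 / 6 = 13 / 10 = 1.30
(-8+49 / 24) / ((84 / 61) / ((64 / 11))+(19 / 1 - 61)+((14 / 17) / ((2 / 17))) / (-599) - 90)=10450154 / 231116493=0.05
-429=-429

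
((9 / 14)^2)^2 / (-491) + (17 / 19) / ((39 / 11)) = 0.25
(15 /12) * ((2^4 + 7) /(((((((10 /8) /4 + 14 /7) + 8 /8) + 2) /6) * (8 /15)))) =1035 /17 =60.88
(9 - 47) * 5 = -190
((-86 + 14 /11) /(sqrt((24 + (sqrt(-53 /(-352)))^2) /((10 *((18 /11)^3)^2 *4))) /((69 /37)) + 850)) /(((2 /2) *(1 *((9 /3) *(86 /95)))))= -2599862469163130880000 /70834065460447527329113 + 38669563088640 *sqrt(467555) /6439460496404320666283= -0.04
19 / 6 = 3.17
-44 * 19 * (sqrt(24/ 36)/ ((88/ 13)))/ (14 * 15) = -247 * sqrt(6)/ 1260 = -0.48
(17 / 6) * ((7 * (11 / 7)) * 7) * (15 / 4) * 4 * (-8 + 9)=6545 / 2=3272.50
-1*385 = -385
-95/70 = -19/14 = -1.36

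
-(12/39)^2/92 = -4/3887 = -0.00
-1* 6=-6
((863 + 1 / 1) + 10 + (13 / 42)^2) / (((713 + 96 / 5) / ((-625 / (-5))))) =963690625 / 6458004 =149.22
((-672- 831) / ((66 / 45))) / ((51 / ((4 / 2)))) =-7515 / 187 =-40.19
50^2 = 2500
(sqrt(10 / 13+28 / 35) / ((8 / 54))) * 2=27 * sqrt(6630) / 130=16.91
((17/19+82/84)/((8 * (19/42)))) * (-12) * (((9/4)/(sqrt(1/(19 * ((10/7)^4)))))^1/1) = -1007775 * sqrt(19)/35378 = -124.17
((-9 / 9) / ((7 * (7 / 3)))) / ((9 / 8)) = -8 / 147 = -0.05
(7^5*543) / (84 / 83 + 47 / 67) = 50750803761 / 9529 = 5325931.76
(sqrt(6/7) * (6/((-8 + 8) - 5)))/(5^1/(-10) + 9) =-12 * sqrt(42)/595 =-0.13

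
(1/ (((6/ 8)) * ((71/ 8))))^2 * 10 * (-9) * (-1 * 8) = 81920/ 5041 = 16.25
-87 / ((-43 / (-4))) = -348 / 43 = -8.09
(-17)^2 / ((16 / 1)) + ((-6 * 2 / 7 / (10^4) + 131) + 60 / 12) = 10784363 / 70000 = 154.06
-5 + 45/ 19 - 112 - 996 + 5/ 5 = -21083/ 19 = -1109.63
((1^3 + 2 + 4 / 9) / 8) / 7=31 / 504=0.06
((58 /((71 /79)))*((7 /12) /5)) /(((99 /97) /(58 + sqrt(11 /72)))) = 1555589*sqrt(22) /2530440 + 45112081 /105435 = 430.75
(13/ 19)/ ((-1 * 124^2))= -13/ 292144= -0.00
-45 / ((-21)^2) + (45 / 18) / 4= 205 / 392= 0.52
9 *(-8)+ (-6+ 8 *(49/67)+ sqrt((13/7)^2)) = -32967/469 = -70.29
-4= -4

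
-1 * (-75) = 75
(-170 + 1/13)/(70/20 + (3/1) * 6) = -7.90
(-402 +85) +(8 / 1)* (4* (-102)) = -3581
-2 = -2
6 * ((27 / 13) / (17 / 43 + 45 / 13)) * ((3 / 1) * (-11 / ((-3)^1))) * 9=31347 / 98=319.87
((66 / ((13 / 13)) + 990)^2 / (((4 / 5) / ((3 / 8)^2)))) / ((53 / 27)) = 5292540 / 53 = 99859.25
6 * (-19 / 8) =-57 / 4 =-14.25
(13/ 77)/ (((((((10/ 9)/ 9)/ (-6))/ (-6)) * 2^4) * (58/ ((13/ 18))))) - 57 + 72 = 5372889/ 357280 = 15.04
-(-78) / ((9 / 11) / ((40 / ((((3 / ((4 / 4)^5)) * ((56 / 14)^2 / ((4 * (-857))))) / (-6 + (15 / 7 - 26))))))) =8131161.59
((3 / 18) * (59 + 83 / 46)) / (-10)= -2797 / 2760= -1.01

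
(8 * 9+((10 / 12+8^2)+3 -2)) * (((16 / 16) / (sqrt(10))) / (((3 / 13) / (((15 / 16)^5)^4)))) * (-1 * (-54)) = 2144990106305179595947265625 * sqrt(10) / 2417851639229258349412352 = 2805.41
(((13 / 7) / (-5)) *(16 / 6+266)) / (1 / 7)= -10478 / 15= -698.53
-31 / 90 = -0.34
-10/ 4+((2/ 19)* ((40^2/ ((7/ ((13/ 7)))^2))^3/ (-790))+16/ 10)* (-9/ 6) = 58293816159653651/ 207757720887010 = 280.59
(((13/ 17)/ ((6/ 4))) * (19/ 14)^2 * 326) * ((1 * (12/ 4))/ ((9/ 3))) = 764959/ 2499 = 306.11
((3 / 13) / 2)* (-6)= -9 / 13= -0.69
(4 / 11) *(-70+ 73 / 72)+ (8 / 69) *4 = -112129 / 4554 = -24.62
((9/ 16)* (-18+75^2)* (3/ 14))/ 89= 243/ 32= 7.59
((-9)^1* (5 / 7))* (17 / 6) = -255 / 14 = -18.21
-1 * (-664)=664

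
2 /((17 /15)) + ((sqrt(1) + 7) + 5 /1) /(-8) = 19 /136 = 0.14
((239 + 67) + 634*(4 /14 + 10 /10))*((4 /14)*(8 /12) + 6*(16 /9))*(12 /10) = 3578688 /245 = 14606.89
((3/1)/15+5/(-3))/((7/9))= -66/35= -1.89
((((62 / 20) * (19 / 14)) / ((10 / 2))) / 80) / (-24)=-0.00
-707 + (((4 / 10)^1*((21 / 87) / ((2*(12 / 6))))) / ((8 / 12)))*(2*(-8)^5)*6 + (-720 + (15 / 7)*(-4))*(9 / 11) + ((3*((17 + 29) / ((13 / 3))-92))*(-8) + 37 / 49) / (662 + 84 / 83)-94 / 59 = -2050365929913131 / 131950680862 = -15538.88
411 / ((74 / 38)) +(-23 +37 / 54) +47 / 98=9262451 / 48951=189.22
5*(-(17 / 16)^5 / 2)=-7099285 / 2097152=-3.39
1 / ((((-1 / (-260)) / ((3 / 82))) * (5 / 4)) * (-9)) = -0.85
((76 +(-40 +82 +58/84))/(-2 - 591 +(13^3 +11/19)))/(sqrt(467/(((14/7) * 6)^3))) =378860 * sqrt(1401)/99662003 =0.14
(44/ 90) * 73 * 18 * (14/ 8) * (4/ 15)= 22484/ 75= 299.79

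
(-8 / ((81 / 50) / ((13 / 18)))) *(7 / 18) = -9100 / 6561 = -1.39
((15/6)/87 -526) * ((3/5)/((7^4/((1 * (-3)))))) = 274557/696290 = 0.39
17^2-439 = -150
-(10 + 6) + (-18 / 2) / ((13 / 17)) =-361 / 13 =-27.77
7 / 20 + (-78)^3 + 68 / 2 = -474517.65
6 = 6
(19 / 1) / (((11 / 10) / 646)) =122740 / 11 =11158.18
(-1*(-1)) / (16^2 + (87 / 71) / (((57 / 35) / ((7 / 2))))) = 2698 / 697793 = 0.00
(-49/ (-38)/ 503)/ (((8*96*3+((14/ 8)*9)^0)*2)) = 49/ 88115540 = 0.00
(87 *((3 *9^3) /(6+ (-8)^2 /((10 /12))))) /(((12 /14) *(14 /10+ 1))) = 411075 /368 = 1117.05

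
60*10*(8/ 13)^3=139.83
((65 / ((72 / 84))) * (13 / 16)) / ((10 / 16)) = 1183 / 12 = 98.58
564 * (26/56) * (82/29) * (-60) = -9018360/203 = -44425.42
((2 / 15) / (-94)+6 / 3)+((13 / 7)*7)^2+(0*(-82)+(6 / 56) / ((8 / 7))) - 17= 3476323 / 22560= 154.09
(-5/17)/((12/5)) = -0.12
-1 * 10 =-10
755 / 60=151 / 12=12.58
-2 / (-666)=1 / 333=0.00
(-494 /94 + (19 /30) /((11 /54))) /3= -5548 /7755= -0.72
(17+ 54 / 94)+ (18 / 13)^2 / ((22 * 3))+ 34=4508754 / 87373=51.60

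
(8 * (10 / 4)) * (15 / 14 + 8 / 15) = 674 / 21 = 32.10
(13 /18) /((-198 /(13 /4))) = -169 /14256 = -0.01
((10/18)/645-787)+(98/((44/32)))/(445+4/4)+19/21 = -15668023033/19935531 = -785.93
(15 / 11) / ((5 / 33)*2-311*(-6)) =0.00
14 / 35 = 2 / 5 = 0.40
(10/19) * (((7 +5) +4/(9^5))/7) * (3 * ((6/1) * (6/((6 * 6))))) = 7085920/2617839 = 2.71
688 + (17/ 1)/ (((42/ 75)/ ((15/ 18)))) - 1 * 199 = 43201/ 84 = 514.30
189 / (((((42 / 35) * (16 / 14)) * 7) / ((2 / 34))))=1.16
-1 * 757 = -757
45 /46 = 0.98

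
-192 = -192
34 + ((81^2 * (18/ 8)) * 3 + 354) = 178699/ 4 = 44674.75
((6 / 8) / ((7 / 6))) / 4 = 0.16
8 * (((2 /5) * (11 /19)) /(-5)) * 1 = -0.37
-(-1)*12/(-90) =-2/15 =-0.13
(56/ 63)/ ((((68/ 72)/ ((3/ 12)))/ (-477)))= -1908/ 17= -112.24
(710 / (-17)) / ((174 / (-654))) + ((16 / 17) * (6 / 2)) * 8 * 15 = 495.80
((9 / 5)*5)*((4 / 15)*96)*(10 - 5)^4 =144000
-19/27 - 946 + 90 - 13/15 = -115772/135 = -857.57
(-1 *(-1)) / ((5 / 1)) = 1 / 5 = 0.20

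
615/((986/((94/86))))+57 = 2445591/42398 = 57.68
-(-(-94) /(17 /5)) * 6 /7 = -2820 /119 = -23.70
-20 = -20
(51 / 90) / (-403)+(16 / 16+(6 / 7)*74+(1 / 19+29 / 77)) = 1147158959 / 17687670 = 64.86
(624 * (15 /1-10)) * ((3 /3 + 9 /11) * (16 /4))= 249600 /11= 22690.91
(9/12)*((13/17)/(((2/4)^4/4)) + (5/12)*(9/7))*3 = 211959/1904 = 111.32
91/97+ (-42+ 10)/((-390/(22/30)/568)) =9963071/283725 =35.12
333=333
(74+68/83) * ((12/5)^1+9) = 70794/83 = 852.94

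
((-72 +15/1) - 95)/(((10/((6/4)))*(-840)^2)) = -0.00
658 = 658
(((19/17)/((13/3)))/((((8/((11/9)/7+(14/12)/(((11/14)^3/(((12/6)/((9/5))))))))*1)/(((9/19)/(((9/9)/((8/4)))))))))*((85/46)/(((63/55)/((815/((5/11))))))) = 2918527225/11603592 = 251.52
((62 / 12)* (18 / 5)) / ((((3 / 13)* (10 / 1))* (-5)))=-403 / 250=-1.61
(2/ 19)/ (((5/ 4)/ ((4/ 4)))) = 8/ 95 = 0.08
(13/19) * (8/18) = 52/171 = 0.30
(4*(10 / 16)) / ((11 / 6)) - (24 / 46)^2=6351 / 5819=1.09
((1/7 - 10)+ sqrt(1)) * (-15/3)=310/7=44.29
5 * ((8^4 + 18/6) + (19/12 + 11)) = 246695/12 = 20557.92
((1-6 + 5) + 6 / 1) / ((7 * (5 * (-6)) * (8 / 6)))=-3 / 140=-0.02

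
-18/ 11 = -1.64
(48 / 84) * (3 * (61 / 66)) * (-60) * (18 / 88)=-16470 / 847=-19.45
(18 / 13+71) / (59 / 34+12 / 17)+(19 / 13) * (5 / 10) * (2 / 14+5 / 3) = 701837 / 22659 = 30.97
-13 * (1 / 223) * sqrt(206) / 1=-13 * sqrt(206) / 223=-0.84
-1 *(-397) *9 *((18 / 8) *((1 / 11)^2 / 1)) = 32157 / 484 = 66.44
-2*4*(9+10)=-152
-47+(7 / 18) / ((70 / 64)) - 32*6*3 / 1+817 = 8746 / 45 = 194.36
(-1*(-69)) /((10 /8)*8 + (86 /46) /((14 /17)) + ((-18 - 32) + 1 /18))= -99981 /54590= -1.83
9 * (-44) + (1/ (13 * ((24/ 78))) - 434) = -3319/ 4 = -829.75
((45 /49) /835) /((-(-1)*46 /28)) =18 /26887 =0.00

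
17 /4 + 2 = 25 /4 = 6.25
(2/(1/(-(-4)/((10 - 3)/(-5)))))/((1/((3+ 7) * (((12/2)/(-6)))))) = 400/7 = 57.14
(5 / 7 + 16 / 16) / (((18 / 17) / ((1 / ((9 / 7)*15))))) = 34 / 405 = 0.08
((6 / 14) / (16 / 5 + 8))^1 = 15 / 392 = 0.04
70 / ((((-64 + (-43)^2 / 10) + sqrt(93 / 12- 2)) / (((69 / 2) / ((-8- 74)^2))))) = 14598675 / 4912238372- 60375 *sqrt(23) / 4912238372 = 0.00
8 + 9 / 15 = 43 / 5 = 8.60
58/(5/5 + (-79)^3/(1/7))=-29/1725636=-0.00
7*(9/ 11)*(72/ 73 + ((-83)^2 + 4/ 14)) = 31688361/ 803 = 39462.47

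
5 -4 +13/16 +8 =157/16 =9.81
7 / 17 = 0.41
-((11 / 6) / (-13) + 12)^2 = -855625 / 6084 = -140.64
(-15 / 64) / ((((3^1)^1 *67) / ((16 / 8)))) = -0.00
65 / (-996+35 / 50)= -650 / 9953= -0.07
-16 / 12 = -4 / 3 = -1.33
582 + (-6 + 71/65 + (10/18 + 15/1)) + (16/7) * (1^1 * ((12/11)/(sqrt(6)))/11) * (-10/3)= 346699/585-320 * sqrt(6)/2541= 592.34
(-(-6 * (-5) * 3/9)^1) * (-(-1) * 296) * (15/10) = -4440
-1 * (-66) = 66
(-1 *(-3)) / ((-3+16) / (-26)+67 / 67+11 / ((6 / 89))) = 9 / 491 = 0.02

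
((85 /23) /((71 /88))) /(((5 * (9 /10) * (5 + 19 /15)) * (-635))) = -7480 /29242131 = -0.00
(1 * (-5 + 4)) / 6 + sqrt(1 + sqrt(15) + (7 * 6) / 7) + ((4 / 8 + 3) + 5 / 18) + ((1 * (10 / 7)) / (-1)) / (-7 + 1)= sqrt(sqrt(15) + 7) + 485 / 126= 7.15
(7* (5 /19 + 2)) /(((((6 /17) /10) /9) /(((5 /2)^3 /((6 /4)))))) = 3198125 /76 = 42080.59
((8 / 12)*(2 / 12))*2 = 0.22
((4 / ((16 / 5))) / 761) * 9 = 45 / 3044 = 0.01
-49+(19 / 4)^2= -423 / 16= -26.44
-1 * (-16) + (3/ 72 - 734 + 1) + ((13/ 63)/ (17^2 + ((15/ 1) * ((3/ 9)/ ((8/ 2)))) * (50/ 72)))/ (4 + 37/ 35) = -42375997513/ 59105256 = -716.96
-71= -71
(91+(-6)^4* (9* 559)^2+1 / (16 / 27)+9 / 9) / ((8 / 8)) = 524848088795 / 16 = 32803005549.69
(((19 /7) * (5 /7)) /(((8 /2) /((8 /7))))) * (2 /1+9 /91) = 36290 /31213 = 1.16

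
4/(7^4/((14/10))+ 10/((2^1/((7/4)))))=16/6895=0.00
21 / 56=0.38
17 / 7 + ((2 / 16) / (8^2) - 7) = -16377 / 3584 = -4.57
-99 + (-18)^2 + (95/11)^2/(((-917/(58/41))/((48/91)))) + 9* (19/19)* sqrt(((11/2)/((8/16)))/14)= 9* sqrt(154)/14 + 93120501975/413980567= 232.92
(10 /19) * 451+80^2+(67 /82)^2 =848048931 /127756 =6638.04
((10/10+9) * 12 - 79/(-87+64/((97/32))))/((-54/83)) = -774583/4158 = -186.29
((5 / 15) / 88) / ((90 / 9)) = 1 / 2640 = 0.00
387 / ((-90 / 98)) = -2107 / 5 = -421.40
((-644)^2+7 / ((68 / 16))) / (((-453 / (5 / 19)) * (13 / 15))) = -176263500 / 634049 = -278.00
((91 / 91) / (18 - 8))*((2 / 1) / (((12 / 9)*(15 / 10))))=1 / 10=0.10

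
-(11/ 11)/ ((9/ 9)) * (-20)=20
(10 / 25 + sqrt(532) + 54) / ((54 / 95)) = 95*sqrt(133) / 27 + 2584 / 27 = 136.28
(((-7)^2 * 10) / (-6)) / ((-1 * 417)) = 245 / 1251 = 0.20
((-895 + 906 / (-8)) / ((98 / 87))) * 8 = -350871 / 49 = -7160.63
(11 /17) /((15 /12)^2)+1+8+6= 6551 /425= 15.41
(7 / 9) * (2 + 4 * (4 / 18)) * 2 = 364 / 81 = 4.49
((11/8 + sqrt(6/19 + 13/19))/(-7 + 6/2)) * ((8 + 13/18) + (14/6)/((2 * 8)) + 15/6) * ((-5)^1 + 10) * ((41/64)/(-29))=6376115/8552448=0.75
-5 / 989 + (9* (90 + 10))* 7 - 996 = 5303.99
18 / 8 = 2.25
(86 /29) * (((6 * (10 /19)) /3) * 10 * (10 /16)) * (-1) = -10750 /551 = -19.51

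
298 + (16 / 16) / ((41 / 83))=12301 / 41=300.02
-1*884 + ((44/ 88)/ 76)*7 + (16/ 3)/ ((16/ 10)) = -880.62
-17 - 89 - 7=-113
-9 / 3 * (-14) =42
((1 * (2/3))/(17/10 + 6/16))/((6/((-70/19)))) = -2800/14193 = -0.20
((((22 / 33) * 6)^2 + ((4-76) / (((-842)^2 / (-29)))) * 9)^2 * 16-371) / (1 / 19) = 71033.07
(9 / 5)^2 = 81 / 25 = 3.24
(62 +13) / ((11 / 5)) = 375 / 11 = 34.09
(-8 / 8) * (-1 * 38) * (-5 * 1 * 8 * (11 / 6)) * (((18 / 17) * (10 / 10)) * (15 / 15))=-50160 / 17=-2950.59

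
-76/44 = -19/11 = -1.73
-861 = -861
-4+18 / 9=-2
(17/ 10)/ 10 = 17/ 100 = 0.17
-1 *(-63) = 63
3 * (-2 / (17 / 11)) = -66 / 17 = -3.88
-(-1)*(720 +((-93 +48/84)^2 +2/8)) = 1815605/196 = 9263.29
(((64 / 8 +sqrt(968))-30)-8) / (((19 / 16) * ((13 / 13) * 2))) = -240 / 19 +176 * sqrt(2) / 19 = 0.47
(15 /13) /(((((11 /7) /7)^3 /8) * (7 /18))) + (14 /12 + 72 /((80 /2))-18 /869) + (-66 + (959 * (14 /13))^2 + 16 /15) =1068648.38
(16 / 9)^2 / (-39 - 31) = -128 / 2835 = -0.05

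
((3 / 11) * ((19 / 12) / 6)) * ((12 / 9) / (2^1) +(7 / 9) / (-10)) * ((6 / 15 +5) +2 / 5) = 29203 / 118800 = 0.25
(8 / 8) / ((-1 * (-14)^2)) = -1 / 196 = -0.01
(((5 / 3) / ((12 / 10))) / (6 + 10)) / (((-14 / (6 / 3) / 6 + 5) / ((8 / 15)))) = 5 / 414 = 0.01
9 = 9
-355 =-355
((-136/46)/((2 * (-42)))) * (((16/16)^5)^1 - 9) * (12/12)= -136/483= -0.28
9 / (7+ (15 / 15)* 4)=9 / 11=0.82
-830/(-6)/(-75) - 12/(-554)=-22721/12465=-1.82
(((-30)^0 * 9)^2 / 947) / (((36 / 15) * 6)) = 45 / 7576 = 0.01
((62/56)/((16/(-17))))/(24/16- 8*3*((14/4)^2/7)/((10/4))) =155/2016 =0.08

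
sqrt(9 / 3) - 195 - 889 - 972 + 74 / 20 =-20523 / 10 + sqrt(3) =-2050.57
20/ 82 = 10/ 41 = 0.24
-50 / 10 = -5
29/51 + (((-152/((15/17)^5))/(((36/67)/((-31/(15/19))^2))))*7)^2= 1310123367923749792402198541792627/40198659136962890625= 32591220604149.06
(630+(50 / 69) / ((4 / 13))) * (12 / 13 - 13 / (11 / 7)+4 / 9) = -775524055 / 177606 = -4366.54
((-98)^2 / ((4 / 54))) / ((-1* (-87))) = 43218 / 29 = 1490.28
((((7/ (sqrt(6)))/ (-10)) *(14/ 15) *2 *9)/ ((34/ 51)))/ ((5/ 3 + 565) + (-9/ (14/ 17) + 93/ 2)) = -3087 *sqrt(6)/ 632350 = -0.01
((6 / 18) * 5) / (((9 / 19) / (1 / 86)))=95 / 2322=0.04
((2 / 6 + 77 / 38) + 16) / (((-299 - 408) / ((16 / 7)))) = -0.06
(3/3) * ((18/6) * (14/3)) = 14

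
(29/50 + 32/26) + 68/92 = 2.55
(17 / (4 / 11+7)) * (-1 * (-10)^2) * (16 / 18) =-149600 / 729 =-205.21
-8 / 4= -2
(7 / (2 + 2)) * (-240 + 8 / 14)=-419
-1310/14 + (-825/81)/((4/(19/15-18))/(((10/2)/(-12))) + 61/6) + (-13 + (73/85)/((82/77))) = -30317688059/284104170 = -106.71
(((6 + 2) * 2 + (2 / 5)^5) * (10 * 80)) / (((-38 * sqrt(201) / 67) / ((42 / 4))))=-2801792 * sqrt(201) / 2375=-16725.16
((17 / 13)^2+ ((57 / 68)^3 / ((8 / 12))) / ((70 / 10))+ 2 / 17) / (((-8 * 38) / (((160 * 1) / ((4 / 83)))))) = -603247234925 / 28269952256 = -21.34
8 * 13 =104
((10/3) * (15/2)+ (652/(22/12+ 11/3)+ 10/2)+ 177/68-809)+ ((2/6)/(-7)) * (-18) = -3440023/5236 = -656.99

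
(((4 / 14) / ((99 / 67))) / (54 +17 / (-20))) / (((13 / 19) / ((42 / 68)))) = 25460 / 7752459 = 0.00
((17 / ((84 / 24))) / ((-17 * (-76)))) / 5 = 1 / 1330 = 0.00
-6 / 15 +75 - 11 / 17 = 6286 / 85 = 73.95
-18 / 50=-9 / 25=-0.36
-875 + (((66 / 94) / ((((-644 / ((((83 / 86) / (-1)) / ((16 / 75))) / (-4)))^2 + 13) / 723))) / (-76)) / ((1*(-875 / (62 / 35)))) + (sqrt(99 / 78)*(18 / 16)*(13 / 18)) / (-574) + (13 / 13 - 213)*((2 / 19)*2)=-1011200809285147043209 / 1099571646385228114 - sqrt(858) / 18368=-919.63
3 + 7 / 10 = 37 / 10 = 3.70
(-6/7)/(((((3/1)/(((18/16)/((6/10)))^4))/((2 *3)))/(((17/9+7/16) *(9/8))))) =-50878125/917504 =-55.45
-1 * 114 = -114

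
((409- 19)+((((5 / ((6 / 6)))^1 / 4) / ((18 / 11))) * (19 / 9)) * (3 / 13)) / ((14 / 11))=1722545 / 5616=306.72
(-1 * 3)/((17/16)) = -48/17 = -2.82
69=69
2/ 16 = 1/ 8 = 0.12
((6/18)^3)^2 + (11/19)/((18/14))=6256/13851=0.45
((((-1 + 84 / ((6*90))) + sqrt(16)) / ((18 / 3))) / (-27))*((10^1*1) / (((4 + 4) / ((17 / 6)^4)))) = -5929991 / 3779136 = -1.57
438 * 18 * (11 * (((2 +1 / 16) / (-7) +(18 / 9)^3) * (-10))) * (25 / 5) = -467767575 / 14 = -33411969.64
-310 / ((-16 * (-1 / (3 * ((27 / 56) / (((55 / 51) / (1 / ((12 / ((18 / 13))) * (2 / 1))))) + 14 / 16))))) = -13417203 / 256256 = -52.36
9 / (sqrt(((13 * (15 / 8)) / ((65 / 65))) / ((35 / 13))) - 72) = -12096 / 96599 - 78 * sqrt(42) / 96599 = -0.13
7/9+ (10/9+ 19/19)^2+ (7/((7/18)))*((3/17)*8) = 42200/1377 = 30.65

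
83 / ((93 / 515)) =42745 / 93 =459.62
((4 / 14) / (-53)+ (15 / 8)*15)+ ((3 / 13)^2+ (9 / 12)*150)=70560383 / 501592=140.67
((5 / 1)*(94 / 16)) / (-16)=-235 / 128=-1.84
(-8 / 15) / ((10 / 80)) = -64 / 15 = -4.27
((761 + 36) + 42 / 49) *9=50265 / 7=7180.71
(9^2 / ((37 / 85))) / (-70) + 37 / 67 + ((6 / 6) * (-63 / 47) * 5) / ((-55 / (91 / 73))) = -2559633415 / 1309839146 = -1.95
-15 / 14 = -1.07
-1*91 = -91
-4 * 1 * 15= -60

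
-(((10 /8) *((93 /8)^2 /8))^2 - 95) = -1471671145 /4194304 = -350.87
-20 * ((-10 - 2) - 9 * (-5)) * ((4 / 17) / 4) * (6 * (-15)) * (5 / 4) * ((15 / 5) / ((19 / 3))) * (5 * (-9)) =-30071250 / 323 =-93099.85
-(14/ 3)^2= -196/ 9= -21.78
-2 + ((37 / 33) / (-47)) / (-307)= -952277 / 476157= -2.00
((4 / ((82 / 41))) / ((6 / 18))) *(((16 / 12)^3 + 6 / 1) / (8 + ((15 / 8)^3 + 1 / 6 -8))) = 231424 / 31143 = 7.43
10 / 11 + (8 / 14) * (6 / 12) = 92 / 77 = 1.19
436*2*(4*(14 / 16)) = 3052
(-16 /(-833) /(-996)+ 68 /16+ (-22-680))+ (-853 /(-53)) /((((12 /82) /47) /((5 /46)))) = -34362640988 /252841323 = -135.91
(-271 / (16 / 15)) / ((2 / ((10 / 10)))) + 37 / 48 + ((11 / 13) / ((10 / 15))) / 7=-1101427 / 8736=-126.08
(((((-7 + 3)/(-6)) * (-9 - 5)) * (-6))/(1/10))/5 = 112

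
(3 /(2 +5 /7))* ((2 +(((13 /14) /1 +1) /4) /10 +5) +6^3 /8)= 37.63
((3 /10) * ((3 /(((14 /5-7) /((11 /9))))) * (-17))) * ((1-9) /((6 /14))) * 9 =-748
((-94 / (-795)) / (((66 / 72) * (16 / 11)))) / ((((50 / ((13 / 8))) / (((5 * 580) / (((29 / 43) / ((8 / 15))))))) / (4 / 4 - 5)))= -105092 / 3975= -26.44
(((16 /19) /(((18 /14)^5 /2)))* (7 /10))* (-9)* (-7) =13176688 /623295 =21.14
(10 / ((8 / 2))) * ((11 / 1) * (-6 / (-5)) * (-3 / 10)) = -99 / 10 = -9.90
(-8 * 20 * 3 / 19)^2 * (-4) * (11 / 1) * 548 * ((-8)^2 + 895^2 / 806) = -2368294065561600 / 145483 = -16278837153.22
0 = 0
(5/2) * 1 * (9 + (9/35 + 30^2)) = 15912/7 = 2273.14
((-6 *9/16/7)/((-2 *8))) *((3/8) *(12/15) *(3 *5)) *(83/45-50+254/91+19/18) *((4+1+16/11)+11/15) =-1936738593/44844800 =-43.19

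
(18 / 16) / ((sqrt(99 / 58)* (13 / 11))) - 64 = -64 + 3* sqrt(638) / 104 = -63.27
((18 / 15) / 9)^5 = 32 / 759375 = 0.00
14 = 14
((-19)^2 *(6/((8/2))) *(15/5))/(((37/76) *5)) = 123462/185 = 667.36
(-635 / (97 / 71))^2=2032657225 / 9409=216033.29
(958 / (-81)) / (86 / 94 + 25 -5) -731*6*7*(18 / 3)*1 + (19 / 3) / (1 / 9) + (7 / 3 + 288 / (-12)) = -14664743756 / 79623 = -184177.23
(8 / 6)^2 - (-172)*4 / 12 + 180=2152 / 9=239.11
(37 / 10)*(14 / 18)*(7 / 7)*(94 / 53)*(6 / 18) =12173 / 7155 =1.70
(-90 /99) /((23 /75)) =-750 /253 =-2.96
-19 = -19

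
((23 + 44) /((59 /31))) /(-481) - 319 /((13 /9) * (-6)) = 2084977 /56758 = 36.73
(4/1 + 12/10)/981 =26/4905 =0.01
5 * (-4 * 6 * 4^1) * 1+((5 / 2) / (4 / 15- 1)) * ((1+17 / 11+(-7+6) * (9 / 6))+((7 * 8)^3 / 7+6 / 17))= -707707065 / 8228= -86012.04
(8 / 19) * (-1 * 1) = -8 / 19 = -0.42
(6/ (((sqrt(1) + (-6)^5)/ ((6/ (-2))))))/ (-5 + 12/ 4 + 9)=0.00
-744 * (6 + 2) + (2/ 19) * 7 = -113074/ 19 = -5951.26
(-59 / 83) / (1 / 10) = -590 / 83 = -7.11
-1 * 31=-31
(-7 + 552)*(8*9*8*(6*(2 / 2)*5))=9417600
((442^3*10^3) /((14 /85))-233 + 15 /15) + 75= 3669912738901 /7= 524273248414.43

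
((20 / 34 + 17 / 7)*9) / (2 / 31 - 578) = -33387 / 710668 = -0.05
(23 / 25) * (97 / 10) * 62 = 69161 / 125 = 553.29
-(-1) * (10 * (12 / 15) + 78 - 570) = -484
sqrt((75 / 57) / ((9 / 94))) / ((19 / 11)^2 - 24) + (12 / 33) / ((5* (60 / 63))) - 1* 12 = -3279 / 275 - 605* sqrt(1786) / 144951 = -12.10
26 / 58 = 13 / 29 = 0.45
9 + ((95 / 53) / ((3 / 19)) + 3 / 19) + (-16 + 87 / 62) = 1107577 / 187302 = 5.91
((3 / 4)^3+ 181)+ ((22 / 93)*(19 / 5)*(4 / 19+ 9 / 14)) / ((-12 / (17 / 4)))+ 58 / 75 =568474607 / 3124800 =181.92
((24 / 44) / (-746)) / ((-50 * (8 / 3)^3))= 81 / 105036800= 0.00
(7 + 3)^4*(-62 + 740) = 6780000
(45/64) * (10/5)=45/32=1.41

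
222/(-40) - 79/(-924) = -12623/2310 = -5.46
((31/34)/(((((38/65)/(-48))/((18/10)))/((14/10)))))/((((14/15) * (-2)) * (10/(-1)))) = -32643/3230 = -10.11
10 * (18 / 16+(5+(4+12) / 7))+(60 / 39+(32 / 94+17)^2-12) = 374.34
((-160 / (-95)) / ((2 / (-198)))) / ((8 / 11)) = -4356 / 19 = -229.26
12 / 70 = 6 / 35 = 0.17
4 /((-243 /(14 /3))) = -56 /729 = -0.08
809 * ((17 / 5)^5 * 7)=8040650191 / 3125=2573008.06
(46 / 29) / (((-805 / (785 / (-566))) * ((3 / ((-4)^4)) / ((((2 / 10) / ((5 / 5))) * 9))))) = 120576 / 287245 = 0.42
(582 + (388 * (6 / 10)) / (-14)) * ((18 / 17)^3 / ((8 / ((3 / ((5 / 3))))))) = 7637004 / 50575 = 151.00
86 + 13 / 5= 443 / 5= 88.60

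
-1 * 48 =-48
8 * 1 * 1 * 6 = 48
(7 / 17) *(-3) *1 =-21 / 17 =-1.24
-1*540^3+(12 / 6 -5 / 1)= -157464003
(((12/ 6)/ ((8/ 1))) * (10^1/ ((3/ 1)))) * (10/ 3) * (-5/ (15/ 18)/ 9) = -50/ 27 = -1.85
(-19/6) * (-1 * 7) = 133/6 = 22.17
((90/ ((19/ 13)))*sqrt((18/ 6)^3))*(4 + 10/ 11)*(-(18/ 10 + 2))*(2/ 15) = -25272*sqrt(3)/ 55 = -795.86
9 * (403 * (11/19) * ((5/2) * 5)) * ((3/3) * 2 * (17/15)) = 1130415/19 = 59495.53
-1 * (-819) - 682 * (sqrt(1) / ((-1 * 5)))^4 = 511193 / 625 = 817.91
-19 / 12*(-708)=1121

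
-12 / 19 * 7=-84 / 19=-4.42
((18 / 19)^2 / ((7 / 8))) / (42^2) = 72 / 123823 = 0.00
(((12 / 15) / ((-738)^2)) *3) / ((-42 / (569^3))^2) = 33937011715960081 / 400313340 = 84776119.92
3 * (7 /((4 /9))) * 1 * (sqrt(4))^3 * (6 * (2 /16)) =567 /2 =283.50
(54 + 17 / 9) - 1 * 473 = -3754 / 9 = -417.11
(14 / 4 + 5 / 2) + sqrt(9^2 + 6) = 6 + sqrt(87) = 15.33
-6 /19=-0.32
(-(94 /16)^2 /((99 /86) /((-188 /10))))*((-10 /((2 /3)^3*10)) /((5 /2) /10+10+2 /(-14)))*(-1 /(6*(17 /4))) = 31250723 /4233680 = 7.38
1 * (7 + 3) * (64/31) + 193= 6623/31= 213.65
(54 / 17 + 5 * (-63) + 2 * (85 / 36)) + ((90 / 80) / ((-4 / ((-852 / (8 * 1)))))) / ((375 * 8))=-3007038233 / 9792000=-307.09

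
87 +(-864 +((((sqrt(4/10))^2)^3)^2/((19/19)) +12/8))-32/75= -72742741/93750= -775.92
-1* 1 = -1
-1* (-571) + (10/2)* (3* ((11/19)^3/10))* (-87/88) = 62632243/109744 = 570.71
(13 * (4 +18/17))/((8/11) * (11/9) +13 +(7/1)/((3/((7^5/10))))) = 0.02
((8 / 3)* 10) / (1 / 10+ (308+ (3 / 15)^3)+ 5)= 20000 / 234831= 0.09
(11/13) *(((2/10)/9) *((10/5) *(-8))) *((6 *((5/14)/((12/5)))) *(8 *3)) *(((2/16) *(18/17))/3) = -440/1547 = -0.28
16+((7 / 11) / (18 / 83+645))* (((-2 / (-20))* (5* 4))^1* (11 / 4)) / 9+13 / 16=129656461 / 7711632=16.81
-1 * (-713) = 713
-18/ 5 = -3.60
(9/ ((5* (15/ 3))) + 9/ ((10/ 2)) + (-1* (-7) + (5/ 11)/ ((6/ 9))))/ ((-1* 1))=-5413/ 550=-9.84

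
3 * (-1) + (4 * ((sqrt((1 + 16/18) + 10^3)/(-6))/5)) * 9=-2 * sqrt(9017)/5- 3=-40.98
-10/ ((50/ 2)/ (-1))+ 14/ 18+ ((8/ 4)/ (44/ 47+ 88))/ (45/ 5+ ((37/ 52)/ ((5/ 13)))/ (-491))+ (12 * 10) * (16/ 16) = 100684562141/ 830865915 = 121.18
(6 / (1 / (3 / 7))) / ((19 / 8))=144 / 133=1.08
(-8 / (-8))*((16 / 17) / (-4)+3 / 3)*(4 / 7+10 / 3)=1066 / 357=2.99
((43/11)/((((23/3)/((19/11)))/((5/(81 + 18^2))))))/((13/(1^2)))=817/976833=0.00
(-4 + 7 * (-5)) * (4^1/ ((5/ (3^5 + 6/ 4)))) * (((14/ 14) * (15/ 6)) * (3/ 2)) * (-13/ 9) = 82641/ 2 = 41320.50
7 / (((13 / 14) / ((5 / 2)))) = 245 / 13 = 18.85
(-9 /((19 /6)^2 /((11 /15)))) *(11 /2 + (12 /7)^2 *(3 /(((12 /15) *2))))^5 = -434373850586035503 /4078942595560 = -106491.78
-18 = -18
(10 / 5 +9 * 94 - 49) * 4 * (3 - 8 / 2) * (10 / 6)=-15980 / 3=-5326.67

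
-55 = -55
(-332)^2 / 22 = 55112 / 11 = 5010.18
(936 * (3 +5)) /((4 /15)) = 28080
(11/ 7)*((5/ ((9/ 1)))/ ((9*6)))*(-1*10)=-275/ 1701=-0.16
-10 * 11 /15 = -7.33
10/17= 0.59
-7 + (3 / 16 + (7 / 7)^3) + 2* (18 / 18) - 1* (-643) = 10227 / 16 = 639.19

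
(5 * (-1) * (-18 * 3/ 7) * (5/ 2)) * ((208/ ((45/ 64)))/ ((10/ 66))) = 1317888/ 7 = 188269.71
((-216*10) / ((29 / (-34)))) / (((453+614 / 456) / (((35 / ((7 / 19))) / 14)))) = 795355200 / 21028973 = 37.82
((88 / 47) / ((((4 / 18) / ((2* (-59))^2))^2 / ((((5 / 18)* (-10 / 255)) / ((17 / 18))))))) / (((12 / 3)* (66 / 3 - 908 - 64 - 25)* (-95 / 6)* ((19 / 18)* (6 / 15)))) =-1036470590496 / 318725095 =-3251.93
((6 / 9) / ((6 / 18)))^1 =2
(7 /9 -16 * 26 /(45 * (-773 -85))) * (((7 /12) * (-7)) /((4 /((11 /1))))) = -57379 /6480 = -8.85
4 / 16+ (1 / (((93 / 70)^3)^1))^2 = 1117586183449 / 2587960733796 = 0.43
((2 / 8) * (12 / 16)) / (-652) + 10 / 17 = 104269 / 177344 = 0.59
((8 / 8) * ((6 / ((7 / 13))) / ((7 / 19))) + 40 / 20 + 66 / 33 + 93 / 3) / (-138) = -139 / 294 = -0.47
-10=-10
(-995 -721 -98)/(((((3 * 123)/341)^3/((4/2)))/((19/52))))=-683319831293/653164317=-1046.17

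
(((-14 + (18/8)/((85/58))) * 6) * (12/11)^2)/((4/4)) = -915408/10285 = -89.00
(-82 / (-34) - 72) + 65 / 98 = -114829 / 1666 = -68.92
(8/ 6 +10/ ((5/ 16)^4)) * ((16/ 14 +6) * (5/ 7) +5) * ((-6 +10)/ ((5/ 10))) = 103941024/ 1225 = 84849.82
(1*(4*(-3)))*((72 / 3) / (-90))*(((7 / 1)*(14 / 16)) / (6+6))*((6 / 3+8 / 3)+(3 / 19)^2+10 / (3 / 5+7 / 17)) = 16629571 / 698535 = 23.81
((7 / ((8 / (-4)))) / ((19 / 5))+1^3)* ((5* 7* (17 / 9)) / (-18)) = -595 / 2052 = -0.29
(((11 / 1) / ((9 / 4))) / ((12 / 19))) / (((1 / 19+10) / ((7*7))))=194579 / 5157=37.73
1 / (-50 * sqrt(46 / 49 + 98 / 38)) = -7 * sqrt(2489) / 32750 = -0.01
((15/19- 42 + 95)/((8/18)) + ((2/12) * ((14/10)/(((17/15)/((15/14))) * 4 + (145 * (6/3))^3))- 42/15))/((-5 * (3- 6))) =123266295469751/15639448963200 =7.88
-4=-4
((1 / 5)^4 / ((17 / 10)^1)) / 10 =1 / 10625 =0.00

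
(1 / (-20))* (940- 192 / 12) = -231 / 5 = -46.20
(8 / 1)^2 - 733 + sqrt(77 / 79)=-669 + sqrt(6083) / 79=-668.01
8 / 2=4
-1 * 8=-8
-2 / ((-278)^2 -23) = -2 / 77261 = -0.00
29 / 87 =1 / 3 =0.33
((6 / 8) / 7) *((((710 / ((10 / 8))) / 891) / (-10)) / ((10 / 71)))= -5041 / 103950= -0.05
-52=-52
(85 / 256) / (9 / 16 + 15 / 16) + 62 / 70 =14879 / 13440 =1.11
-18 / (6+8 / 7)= -2.52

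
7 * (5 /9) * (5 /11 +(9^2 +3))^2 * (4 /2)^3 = 241651480 /1089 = 221902.19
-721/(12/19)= -13699/12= -1141.58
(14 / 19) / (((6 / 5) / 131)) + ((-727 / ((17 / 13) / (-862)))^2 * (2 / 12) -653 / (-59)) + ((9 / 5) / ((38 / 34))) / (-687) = 14198089448116154589 / 370944505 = 38275508214.14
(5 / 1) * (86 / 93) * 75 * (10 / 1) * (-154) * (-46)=761530000 / 31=24565483.87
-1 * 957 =-957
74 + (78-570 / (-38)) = 167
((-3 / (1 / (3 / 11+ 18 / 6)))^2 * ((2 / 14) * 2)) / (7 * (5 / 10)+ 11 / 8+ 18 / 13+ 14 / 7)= 2426112 / 727573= 3.33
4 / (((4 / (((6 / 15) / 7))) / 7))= 2 / 5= 0.40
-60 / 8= -7.50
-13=-13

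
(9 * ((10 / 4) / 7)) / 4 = 45 / 56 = 0.80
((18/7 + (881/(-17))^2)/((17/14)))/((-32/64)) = -4427.71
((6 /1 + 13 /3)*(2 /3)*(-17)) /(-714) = 31 /189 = 0.16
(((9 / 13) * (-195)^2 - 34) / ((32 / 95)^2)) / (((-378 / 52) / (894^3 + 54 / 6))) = -244888121866903775 / 10752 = -22776053001014.12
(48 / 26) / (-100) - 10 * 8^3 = -1664006 / 325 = -5120.02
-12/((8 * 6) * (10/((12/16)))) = -3/160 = -0.02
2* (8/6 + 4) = 32/3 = 10.67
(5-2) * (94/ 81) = 94/ 27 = 3.48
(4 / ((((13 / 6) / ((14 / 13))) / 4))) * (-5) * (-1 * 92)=618240 / 169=3658.22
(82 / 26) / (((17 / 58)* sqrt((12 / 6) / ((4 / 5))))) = 2378* sqrt(10) / 1105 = 6.81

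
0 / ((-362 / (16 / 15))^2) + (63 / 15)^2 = 441 / 25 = 17.64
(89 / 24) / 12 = 89 / 288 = 0.31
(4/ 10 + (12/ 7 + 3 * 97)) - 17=9664/ 35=276.11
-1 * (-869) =869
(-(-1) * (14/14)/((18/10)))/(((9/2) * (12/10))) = 25/243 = 0.10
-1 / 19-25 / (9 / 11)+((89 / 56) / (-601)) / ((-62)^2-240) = -634864451635 / 20741654304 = -30.61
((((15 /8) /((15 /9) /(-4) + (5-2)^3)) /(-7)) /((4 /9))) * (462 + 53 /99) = -71055 /6776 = -10.49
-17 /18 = -0.94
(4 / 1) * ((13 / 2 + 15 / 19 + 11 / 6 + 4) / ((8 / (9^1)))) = 1122 / 19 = 59.05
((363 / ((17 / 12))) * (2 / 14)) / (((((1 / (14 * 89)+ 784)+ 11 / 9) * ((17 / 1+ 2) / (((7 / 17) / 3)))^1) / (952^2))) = 51062635008 / 167304329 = 305.21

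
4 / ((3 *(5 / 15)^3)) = 36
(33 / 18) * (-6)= -11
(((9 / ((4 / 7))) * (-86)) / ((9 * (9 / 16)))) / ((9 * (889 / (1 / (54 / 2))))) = -344 / 277749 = -0.00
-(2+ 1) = -3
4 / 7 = 0.57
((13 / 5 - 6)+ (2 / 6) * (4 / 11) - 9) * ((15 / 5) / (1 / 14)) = -28364 / 55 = -515.71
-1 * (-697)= 697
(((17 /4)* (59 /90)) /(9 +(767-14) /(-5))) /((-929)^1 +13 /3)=17 /798912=0.00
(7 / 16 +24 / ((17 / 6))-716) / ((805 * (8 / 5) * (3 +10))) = -192329 / 4554368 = -0.04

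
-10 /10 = -1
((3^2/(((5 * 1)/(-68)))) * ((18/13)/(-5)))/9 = 1224/325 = 3.77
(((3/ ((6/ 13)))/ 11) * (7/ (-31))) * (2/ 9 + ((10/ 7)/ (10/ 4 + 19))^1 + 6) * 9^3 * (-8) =71755632/ 14663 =4893.65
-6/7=-0.86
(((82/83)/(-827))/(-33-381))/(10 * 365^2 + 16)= 41/18929750594742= 0.00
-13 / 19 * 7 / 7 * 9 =-117 / 19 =-6.16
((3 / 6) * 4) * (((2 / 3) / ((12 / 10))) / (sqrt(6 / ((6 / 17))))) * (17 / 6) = 5 * sqrt(17) / 27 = 0.76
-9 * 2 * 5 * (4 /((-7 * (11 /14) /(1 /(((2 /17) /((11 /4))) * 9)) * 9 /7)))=1190 /9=132.22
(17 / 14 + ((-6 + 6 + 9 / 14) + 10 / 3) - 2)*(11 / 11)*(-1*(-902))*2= 120868 / 21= 5755.62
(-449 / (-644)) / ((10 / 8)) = 449 / 805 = 0.56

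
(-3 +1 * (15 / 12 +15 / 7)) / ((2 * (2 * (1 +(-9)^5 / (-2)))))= 11 / 3306856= 0.00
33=33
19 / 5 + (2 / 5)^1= 21 / 5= 4.20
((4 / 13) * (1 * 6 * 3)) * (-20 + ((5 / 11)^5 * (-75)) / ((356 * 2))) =-20642405535 / 186336007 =-110.78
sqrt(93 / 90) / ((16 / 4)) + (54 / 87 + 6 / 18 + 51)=sqrt(930) / 120 + 4520 / 87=52.21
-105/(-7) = 15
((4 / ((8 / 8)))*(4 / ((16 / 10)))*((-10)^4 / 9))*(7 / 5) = 140000 / 9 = 15555.56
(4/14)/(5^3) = 2/875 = 0.00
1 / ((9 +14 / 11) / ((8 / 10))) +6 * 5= 16994 / 565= 30.08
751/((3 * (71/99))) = 24783/71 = 349.06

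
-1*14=-14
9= 9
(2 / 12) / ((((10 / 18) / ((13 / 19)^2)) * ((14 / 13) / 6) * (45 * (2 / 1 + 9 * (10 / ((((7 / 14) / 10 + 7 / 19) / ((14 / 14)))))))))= 116441 / 1453783100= 0.00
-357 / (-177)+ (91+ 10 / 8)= 22247 / 236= 94.27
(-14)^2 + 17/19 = 3741/19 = 196.89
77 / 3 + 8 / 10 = 397 / 15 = 26.47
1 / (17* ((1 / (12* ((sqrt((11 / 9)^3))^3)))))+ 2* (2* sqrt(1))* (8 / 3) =58564* sqrt(11) / 111537+ 32 / 3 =12.41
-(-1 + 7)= -6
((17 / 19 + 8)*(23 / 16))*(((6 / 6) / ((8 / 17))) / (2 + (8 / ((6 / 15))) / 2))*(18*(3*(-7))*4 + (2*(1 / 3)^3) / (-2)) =-2697675175 / 787968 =-3423.58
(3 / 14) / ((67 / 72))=108 / 469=0.23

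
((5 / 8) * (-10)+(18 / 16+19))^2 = 12321 / 64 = 192.52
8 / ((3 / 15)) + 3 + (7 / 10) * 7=479 / 10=47.90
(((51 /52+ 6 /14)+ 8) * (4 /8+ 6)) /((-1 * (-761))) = 3425 /42616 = 0.08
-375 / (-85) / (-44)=-0.10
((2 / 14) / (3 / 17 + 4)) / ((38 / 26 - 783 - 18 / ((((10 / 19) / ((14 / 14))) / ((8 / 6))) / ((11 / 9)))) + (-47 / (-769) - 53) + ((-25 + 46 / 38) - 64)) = -0.00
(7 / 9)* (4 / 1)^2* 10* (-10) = -11200 / 9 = -1244.44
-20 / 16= -5 / 4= -1.25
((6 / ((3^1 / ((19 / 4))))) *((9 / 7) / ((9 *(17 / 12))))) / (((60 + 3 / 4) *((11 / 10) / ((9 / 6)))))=760 / 35343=0.02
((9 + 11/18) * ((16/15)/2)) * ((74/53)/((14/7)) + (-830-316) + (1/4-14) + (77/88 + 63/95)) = -298743147/50350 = -5933.33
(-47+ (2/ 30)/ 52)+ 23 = -18719/ 780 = -24.00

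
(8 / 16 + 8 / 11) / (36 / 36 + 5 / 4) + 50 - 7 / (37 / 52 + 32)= 134536 / 2673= 50.33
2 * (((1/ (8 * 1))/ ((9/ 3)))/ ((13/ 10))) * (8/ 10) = 2/ 39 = 0.05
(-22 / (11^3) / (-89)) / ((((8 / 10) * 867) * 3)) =5 / 56020338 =0.00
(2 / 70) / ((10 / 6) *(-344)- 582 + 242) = -3 / 95900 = -0.00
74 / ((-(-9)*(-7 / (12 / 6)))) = -148 / 63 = -2.35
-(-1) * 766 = 766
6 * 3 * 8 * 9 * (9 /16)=729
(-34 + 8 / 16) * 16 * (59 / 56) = -3953 / 7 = -564.71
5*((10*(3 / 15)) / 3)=10 / 3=3.33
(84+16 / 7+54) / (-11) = -982 / 77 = -12.75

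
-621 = -621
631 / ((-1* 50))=-631 / 50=-12.62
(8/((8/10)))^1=10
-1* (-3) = 3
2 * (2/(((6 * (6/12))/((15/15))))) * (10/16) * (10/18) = 25/54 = 0.46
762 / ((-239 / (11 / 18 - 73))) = 165481 / 717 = 230.80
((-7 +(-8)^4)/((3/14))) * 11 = 209902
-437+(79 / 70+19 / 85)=-518421 / 1190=-435.65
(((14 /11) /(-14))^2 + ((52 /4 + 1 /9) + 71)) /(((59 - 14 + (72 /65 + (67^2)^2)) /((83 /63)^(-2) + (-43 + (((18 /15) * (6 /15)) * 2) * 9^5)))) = 20672156690666 /87424129053855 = 0.24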